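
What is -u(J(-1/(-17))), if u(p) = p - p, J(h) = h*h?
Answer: 0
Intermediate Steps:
J(h) = h²
u(p) = 0
-u(J(-1/(-17))) = -1*0 = 0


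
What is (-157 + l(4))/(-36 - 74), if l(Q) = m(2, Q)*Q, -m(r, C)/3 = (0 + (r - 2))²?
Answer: 157/110 ≈ 1.4273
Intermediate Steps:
m(r, C) = -3*(-2 + r)² (m(r, C) = -3*(0 + (r - 2))² = -3*(0 + (-2 + r))² = -3*(-2 + r)²)
l(Q) = 0 (l(Q) = (-3*(-2 + 2)²)*Q = (-3*0²)*Q = (-3*0)*Q = 0*Q = 0)
(-157 + l(4))/(-36 - 74) = (-157 + 0)/(-36 - 74) = -157/(-110) = -157*(-1/110) = 157/110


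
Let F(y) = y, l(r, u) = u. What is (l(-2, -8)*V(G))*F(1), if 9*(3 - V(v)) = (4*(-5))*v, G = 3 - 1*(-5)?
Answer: -1496/9 ≈ -166.22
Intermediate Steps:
G = 8 (G = 3 + 5 = 8)
V(v) = 3 + 20*v/9 (V(v) = 3 - 4*(-5)*v/9 = 3 - (-20)*v/9 = 3 + 20*v/9)
(l(-2, -8)*V(G))*F(1) = -8*(3 + (20/9)*8)*1 = -8*(3 + 160/9)*1 = -8*187/9*1 = -1496/9*1 = -1496/9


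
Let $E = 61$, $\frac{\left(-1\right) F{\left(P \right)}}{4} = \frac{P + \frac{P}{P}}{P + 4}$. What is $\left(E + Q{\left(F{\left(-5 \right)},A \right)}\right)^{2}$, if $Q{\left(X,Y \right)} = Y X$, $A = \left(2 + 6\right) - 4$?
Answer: $9$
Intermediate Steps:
$F{\left(P \right)} = - \frac{4 \left(1 + P\right)}{4 + P}$ ($F{\left(P \right)} = - 4 \frac{P + \frac{P}{P}}{P + 4} = - 4 \frac{P + 1}{4 + P} = - 4 \frac{1 + P}{4 + P} = - \frac{4 \left(1 + P\right)}{4 + P}$)
$A = 4$ ($A = 8 - 4 = 4$)
$Q{\left(X,Y \right)} = X Y$
$\left(E + Q{\left(F{\left(-5 \right)},A \right)}\right)^{2} = \left(61 + \frac{4 \left(-1 - -5\right)}{4 - 5} \cdot 4\right)^{2} = \left(61 + \frac{4 \left(-1 + 5\right)}{-1} \cdot 4\right)^{2} = \left(61 + 4 \left(-1\right) 4 \cdot 4\right)^{2} = \left(61 - 64\right)^{2} = \left(-3\right)^{2} = 9$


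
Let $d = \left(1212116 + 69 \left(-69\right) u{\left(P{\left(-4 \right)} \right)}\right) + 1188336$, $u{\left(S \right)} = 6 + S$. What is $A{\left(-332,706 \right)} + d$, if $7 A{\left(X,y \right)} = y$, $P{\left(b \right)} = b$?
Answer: $\frac{16737216}{7} \approx 2.391 \cdot 10^{6}$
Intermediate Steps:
$A{\left(X,y \right)} = \frac{y}{7}$
$d = 2390930$ ($d = \left(1212116 + 69 \left(-69\right) \left(6 - 4\right)\right) + 1188336 = \left(1212116 - 9522\right) + 1188336 = 1202594 + 1188336 = 2390930$)
$A{\left(-332,706 \right)} + d = \frac{1}{7} \cdot 706 + 2390930 = \frac{706}{7} + 2390930 = \frac{16737216}{7}$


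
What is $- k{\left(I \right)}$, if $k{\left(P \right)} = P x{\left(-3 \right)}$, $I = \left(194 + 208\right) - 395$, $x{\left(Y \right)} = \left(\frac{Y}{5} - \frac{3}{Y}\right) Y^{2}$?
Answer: $- \frac{126}{5} \approx -25.2$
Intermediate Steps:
$x{\left(Y \right)} = Y^{2} \left(- \frac{3}{Y} + \frac{Y}{5}\right)$ ($x{\left(Y \right)} = \left(Y \frac{1}{5} - \frac{3}{Y}\right) Y^{2} = \left(\frac{Y}{5} - \frac{3}{Y}\right) Y^{2} = \left(- \frac{3}{Y} + \frac{Y}{5}\right) Y^{2} = Y^{2} \left(- \frac{3}{Y} + \frac{Y}{5}\right)$)
$I = 7$ ($I = 402 - 395 = 7$)
$k{\left(P \right)} = \frac{18 P}{5}$ ($k{\left(P \right)} = P \frac{1}{5} \left(-3\right) \left(-15 + \left(-3\right)^{2}\right) = P \frac{1}{5} \left(-3\right) \left(-15 + 9\right) = P \frac{1}{5} \left(-3\right) \left(-6\right) = P \frac{18}{5} = \frac{18 P}{5}$)
$- k{\left(I \right)} = - \frac{18 \cdot 7}{5} = \left(-1\right) \frac{126}{5} = - \frac{126}{5}$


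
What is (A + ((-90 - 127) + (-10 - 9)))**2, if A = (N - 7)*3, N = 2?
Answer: 63001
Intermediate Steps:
A = -15 (A = (2 - 7)*3 = -5*3 = -15)
(A + ((-90 - 127) + (-10 - 9)))**2 = (-15 + ((-90 - 127) + (-10 - 9)))**2 = (-15 + (-217 - 19))**2 = (-15 - 236)**2 = (-251)**2 = 63001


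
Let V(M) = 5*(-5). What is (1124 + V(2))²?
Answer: 1207801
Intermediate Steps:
V(M) = -25
(1124 + V(2))² = (1124 - 25)² = 1099² = 1207801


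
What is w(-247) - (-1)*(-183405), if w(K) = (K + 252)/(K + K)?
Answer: -90602075/494 ≈ -1.8341e+5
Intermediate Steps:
w(K) = (252 + K)/(2*K) (w(K) = (252 + K)/((2*K)) = (252 + K)*(1/(2*K)) = (252 + K)/(2*K))
w(-247) - (-1)*(-183405) = (½)*(252 - 247)/(-247) - (-1)*(-183405) = (½)*(-1/247)*5 - 1*183405 = -5/494 - 183405 = -90602075/494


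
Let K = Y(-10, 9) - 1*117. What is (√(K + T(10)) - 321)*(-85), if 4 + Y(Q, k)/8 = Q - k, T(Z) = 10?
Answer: 27285 - 85*I*√291 ≈ 27285.0 - 1450.0*I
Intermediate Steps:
Y(Q, k) = -32 - 8*k + 8*Q (Y(Q, k) = -32 + 8*(Q - k) = -32 + (-8*k + 8*Q) = -32 - 8*k + 8*Q)
K = -301 (K = (-32 - 8*9 + 8*(-10)) - 1*117 = (-32 - 72 - 80) - 117 = -184 - 117 = -301)
(√(K + T(10)) - 321)*(-85) = (√(-301 + 10) - 321)*(-85) = (√(-291) - 321)*(-85) = (I*√291 - 321)*(-85) = (-321 + I*√291)*(-85) = 27285 - 85*I*√291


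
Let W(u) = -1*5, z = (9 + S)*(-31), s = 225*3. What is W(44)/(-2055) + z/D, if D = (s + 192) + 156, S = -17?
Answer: 369/1507 ≈ 0.24486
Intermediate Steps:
s = 675
z = 248 (z = (9 - 17)*(-31) = -8*(-31) = 248)
W(u) = -5
D = 1023 (D = (675 + 192) + 156 = 867 + 156 = 1023)
W(44)/(-2055) + z/D = -5/(-2055) + 248/1023 = -5*(-1/2055) + 248*(1/1023) = 1/411 + 8/33 = 369/1507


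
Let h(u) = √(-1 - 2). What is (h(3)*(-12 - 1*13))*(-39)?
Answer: 975*I*√3 ≈ 1688.8*I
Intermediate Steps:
h(u) = I*√3 (h(u) = √(-3) = I*√3)
(h(3)*(-12 - 1*13))*(-39) = ((I*√3)*(-12 - 1*13))*(-39) = ((I*√3)*(-12 - 13))*(-39) = ((I*√3)*(-25))*(-39) = -25*I*√3*(-39) = 975*I*√3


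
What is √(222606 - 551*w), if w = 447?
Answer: I*√23691 ≈ 153.92*I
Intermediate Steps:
√(222606 - 551*w) = √(222606 - 551*447) = √(222606 - 246297) = √(-23691) = I*√23691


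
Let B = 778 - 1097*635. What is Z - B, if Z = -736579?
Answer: -40762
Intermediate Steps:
B = -695817 (B = 778 - 696595 = -695817)
Z - B = -736579 - 1*(-695817) = -736579 + 695817 = -40762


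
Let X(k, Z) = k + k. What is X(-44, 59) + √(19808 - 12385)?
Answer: -88 + √7423 ≈ -1.8432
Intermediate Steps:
X(k, Z) = 2*k
X(-44, 59) + √(19808 - 12385) = 2*(-44) + √(19808 - 12385) = -88 + √7423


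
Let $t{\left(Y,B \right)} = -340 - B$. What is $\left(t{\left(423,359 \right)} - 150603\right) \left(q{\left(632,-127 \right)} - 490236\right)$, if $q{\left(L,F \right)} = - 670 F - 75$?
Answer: $61310747742$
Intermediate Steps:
$q{\left(L,F \right)} = -75 - 670 F$
$\left(t{\left(423,359 \right)} - 150603\right) \left(q{\left(632,-127 \right)} - 490236\right) = \left(\left(-340 - 359\right) - 150603\right) \left(\left(-75 - -85090\right) - 490236\right) = \left(\left(-340 - 359\right) - 150603\right) \left(\left(-75 + 85090\right) - 490236\right) = \left(-699 - 150603\right) \left(85015 - 490236\right) = \left(-151302\right) \left(-405221\right) = 61310747742$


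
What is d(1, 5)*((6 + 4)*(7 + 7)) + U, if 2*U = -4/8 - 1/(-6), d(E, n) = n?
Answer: 4199/6 ≈ 699.83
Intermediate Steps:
U = -⅙ (U = (-4/8 - 1/(-6))/2 = (-4*⅛ - 1*(-⅙))/2 = (-½ + ⅙)/2 = (½)*(-⅓) = -⅙ ≈ -0.16667)
d(1, 5)*((6 + 4)*(7 + 7)) + U = 5*((6 + 4)*(7 + 7)) - ⅙ = 5*(10*14) - ⅙ = 5*140 - ⅙ = 700 - ⅙ = 4199/6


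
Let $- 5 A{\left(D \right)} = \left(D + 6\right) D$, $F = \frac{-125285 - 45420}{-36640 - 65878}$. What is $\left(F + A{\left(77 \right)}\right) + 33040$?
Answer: $\frac{16281634587}{512590} \approx 31763.0$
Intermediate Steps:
$F = \frac{170705}{102518}$ ($F = - \frac{170705}{-102518} = \left(-170705\right) \left(- \frac{1}{102518}\right) = \frac{170705}{102518} \approx 1.6651$)
$A{\left(D \right)} = - \frac{D \left(6 + D\right)}{5}$ ($A{\left(D \right)} = - \frac{\left(D + 6\right) D}{5} = - \frac{\left(6 + D\right) D}{5} = - \frac{D \left(6 + D\right)}{5}$)
$\left(F + A{\left(77 \right)}\right) + 33040 = \left(\frac{170705}{102518} - \frac{77 \left(6 + 77\right)}{5}\right) + 33040 = \left(\frac{170705}{102518} - \frac{77}{5} \cdot 83\right) + 33040 = \left(\frac{170705}{102518} - \frac{6391}{5}\right) + 33040 = - \frac{654339013}{512590} + 33040 = \frac{16281634587}{512590}$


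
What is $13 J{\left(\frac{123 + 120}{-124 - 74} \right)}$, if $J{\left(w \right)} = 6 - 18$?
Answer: $-156$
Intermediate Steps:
$J{\left(w \right)} = -12$ ($J{\left(w \right)} = 6 - 18 = -12$)
$13 J{\left(\frac{123 + 120}{-124 - 74} \right)} = 13 \left(-12\right) = -156$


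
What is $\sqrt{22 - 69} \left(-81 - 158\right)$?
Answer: $- 239 i \sqrt{47} \approx - 1638.5 i$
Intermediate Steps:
$\sqrt{22 - 69} \left(-81 - 158\right) = \sqrt{-47} \left(-239\right) = i \sqrt{47} \left(-239\right) = - 239 i \sqrt{47}$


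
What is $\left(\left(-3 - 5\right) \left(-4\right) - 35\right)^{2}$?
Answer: $9$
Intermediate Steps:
$\left(\left(-3 - 5\right) \left(-4\right) - 35\right)^{2} = \left(\left(-8\right) \left(-4\right) - 35\right)^{2} = \left(32 - 35\right)^{2} = \left(-3\right)^{2} = 9$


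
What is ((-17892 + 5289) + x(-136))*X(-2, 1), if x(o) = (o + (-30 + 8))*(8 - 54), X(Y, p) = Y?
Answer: 10670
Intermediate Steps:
x(o) = 1012 - 46*o (x(o) = (o - 22)*(-46) = (-22 + o)*(-46) = 1012 - 46*o)
((-17892 + 5289) + x(-136))*X(-2, 1) = ((-17892 + 5289) + (1012 - 46*(-136)))*(-2) = (-12603 + (1012 + 6256))*(-2) = (-12603 + 7268)*(-2) = -5335*(-2) = 10670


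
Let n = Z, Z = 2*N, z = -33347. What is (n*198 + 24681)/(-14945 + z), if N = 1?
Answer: -25077/48292 ≈ -0.51928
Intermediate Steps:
Z = 2 (Z = 2*1 = 2)
n = 2
(n*198 + 24681)/(-14945 + z) = (2*198 + 24681)/(-14945 - 33347) = (396 + 24681)/(-48292) = 25077*(-1/48292) = -25077/48292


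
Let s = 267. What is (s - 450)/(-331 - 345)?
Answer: 183/676 ≈ 0.27071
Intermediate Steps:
(s - 450)/(-331 - 345) = (267 - 450)/(-331 - 345) = -183/(-676) = -183*(-1/676) = 183/676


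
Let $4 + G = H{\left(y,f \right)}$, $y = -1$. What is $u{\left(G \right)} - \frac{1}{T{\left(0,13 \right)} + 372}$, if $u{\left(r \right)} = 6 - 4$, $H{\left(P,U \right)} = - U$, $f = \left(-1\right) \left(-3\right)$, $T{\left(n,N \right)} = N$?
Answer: $\frac{769}{385} \approx 1.9974$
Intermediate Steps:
$f = 3$
$G = -7$ ($G = -4 - 3 = -7$)
$u{\left(r \right)} = 2$
$u{\left(G \right)} - \frac{1}{T{\left(0,13 \right)} + 372} = 2 - \frac{1}{13 + 372} = 2 - \frac{1}{385} = \frac{769}{385}$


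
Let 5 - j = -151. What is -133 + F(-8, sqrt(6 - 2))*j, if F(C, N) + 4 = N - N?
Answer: -757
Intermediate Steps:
j = 156 (j = 5 - 1*(-151) = 5 + 151 = 156)
F(C, N) = -4 (F(C, N) = -4 + (N - N) = -4 + 0 = -4)
-133 + F(-8, sqrt(6 - 2))*j = -133 - 4*156 = -133 - 624 = -757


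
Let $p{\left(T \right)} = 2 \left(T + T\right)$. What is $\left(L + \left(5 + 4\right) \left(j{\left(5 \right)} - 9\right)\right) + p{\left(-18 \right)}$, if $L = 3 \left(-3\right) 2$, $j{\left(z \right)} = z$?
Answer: $-126$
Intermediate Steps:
$p{\left(T \right)} = 4 T$ ($p{\left(T \right)} = 2 \cdot 2 T = 4 T$)
$L = -18$ ($L = \left(-9\right) 2 = -18$)
$\left(L + \left(5 + 4\right) \left(j{\left(5 \right)} - 9\right)\right) + p{\left(-18 \right)} = \left(-18 + \left(5 + 4\right) \left(5 - 9\right)\right) + 4 \left(-18\right) = \left(-18 + 9 \left(-4\right)\right) - 72 = \left(-18 - 36\right) - 72 = -54 - 72 = -126$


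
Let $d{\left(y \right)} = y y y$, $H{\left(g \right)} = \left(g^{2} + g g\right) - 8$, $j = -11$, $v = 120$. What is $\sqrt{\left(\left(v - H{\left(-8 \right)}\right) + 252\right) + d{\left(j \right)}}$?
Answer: $i \sqrt{1079} \approx 32.848 i$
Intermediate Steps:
$H{\left(g \right)} = -8 + 2 g^{2}$ ($H{\left(g \right)} = \left(g^{2} + g^{2}\right) - 8 = 2 g^{2} - 8 = -8 + 2 g^{2}$)
$d{\left(y \right)} = y^{3}$ ($d{\left(y \right)} = y^{2} y = y^{3}$)
$\sqrt{\left(\left(v - H{\left(-8 \right)}\right) + 252\right) + d{\left(j \right)}} = \sqrt{\left(\left(120 - \left(-8 + 2 \left(-8\right)^{2}\right)\right) + 252\right) + \left(-11\right)^{3}} = \sqrt{\left(\left(120 - \left(-8 + 2 \cdot 64\right)\right) + 252\right) - 1331} = \sqrt{\left(\left(120 - \left(-8 + 128\right)\right) + 252\right) - 1331} = \sqrt{\left(\left(120 - 120\right) + 252\right) - 1331} = \sqrt{\left(0 + 252\right) - 1331} = \sqrt{252 - 1331} = \sqrt{-1079} = i \sqrt{1079}$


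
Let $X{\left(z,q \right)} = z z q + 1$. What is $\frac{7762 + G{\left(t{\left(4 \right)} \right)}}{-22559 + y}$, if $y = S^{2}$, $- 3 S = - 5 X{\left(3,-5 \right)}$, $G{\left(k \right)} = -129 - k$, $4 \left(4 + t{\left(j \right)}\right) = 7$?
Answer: $- \frac{274869}{618524} \approx -0.4444$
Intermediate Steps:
$t{\left(j \right)} = - \frac{9}{4}$ ($t{\left(j \right)} = -4 + \frac{1}{4} \cdot 7 = -4 + \frac{7}{4} = - \frac{9}{4}$)
$X{\left(z,q \right)} = 1 + q z^{2}$ ($X{\left(z,q \right)} = z^{2} q + 1 = q z^{2} + 1 = 1 + q z^{2}$)
$S = - \frac{220}{3}$ ($S = - \frac{\left(-5\right) \left(1 - 5 \cdot 3^{2}\right)}{3} = - \frac{\left(-5\right) \left(1 - 45\right)}{3} = - \frac{\left(-5\right) \left(-44\right)}{3} = \left(- \frac{1}{3}\right) 220 = - \frac{220}{3} \approx -73.333$)
$y = \frac{48400}{9}$ ($y = \left(- \frac{220}{3}\right)^{2} = \frac{48400}{9} \approx 5377.8$)
$\frac{7762 + G{\left(t{\left(4 \right)} \right)}}{-22559 + y} = \frac{7762 - \frac{507}{4}}{-22559 + \frac{48400}{9}} = \frac{7762 + \left(-129 + \frac{9}{4}\right)}{- \frac{154631}{9}} = \left(7762 - \frac{507}{4}\right) \left(- \frac{9}{154631}\right) = \frac{30541}{4} \left(- \frac{9}{154631}\right) = - \frac{274869}{618524}$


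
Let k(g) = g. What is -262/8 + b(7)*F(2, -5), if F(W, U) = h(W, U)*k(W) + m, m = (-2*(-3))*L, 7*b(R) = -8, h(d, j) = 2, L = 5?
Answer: -2005/28 ≈ -71.607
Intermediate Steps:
b(R) = -8/7 (b(R) = (1/7)*(-8) = -8/7)
m = 30 (m = -2*(-3)*5 = 6*5 = 30)
F(W, U) = 30 + 2*W (F(W, U) = 2*W + 30 = 30 + 2*W)
-262/8 + b(7)*F(2, -5) = -262/8 - 8*(30 + 2*2)/7 = -262*1/8 - 8*(30 + 4)/7 = -131/4 - 8/7*34 = -131/4 - 272/7 = -2005/28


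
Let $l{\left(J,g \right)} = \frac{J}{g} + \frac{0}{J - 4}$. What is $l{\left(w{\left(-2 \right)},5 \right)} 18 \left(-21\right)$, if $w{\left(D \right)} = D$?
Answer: $\frac{756}{5} \approx 151.2$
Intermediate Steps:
$l{\left(J,g \right)} = \frac{J}{g}$ ($l{\left(J,g \right)} = \frac{J}{g} + \frac{0}{J - 4} = \frac{J}{g} + \frac{0}{-4 + J} = \frac{J}{g} + 0 = \frac{J}{g}$)
$l{\left(w{\left(-2 \right)},5 \right)} 18 \left(-21\right) = - \frac{2}{5} \cdot 18 \left(-21\right) = \left(-2\right) \frac{1}{5} \cdot 18 \left(-21\right) = \left(- \frac{2}{5}\right) 18 \left(-21\right) = \left(- \frac{36}{5}\right) \left(-21\right) = \frac{756}{5}$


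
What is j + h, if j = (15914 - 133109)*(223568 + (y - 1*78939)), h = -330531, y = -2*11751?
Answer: -14195809296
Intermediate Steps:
y = -23502
j = -14195478765 (j = (15914 - 133109)*(223568 + (-23502 - 1*78939)) = -117195*(223568 + (-23502 - 78939)) = -117195*(223568 - 102441) = -117195*121127 = -14195478765)
j + h = -14195478765 - 330531 = -14195809296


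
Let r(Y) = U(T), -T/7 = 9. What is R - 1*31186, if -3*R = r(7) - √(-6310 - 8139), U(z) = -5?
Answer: -93553/3 + I*√14449/3 ≈ -31184.0 + 40.068*I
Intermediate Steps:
T = -63 (T = -7*9 = -63)
r(Y) = -5
R = 5/3 + I*√14449/3 (R = -(-5 - √(-6310 - 8139))/3 = -(-5 - √(-14449))/3 = -(-5 - I*√14449)/3 = 5/3 + I*√14449/3 ≈ 1.6667 + 40.068*I)
R - 1*31186 = (5/3 + I*√14449/3) - 1*31186 = (5/3 + I*√14449/3) - 31186 = -93553/3 + I*√14449/3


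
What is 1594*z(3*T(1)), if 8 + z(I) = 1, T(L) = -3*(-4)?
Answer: -11158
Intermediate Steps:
T(L) = 12
z(I) = -7 (z(I) = -8 + 1 = -7)
1594*z(3*T(1)) = 1594*(-7) = -11158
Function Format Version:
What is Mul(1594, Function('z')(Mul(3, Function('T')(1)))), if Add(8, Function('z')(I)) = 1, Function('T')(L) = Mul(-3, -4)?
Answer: -11158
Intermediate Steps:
Function('T')(L) = 12
Function('z')(I) = -7 (Function('z')(I) = Add(-8, 1) = -7)
Mul(1594, Function('z')(Mul(3, Function('T')(1)))) = Mul(1594, -7) = -11158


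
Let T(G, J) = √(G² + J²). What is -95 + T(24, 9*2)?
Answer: -65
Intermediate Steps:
-95 + T(24, 9*2) = -95 + √(24² + (9*2)²) = -95 + √(576 + 18²) = -95 + √(576 + 324) = -95 + √900 = -95 + 30 = -65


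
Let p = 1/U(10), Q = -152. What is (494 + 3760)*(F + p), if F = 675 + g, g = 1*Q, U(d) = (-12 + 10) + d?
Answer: 8901495/4 ≈ 2.2254e+6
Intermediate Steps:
U(d) = -2 + d
g = -152 (g = 1*(-152) = -152)
F = 523 (F = 675 - 152 = 523)
p = ⅛ (p = 1/(-2 + 10) = 1/8 = ⅛ ≈ 0.12500)
(494 + 3760)*(F + p) = (494 + 3760)*(523 + ⅛) = 4254*(4185/8) = 8901495/4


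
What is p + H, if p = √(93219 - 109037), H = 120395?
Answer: 120395 + I*√15818 ≈ 1.204e+5 + 125.77*I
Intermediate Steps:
p = I*√15818 (p = √(-15818) = I*√15818 ≈ 125.77*I)
p + H = I*√15818 + 120395 = 120395 + I*√15818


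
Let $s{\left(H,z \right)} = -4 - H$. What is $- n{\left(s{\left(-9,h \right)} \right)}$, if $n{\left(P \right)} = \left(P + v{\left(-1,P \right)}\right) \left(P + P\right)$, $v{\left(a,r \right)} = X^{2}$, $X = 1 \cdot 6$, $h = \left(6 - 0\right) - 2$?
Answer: $-410$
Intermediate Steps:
$h = 4$ ($h = \left(6 + 0\right) - 2 = 6 - 2 = 4$)
$X = 6$
$v{\left(a,r \right)} = 36$ ($v{\left(a,r \right)} = 6^{2} = 36$)
$n{\left(P \right)} = 2 P \left(36 + P\right)$ ($n{\left(P \right)} = \left(P + 36\right) \left(P + P\right) = \left(36 + P\right) 2 P = 2 P \left(36 + P\right)$)
$- n{\left(s{\left(-9,h \right)} \right)} = - 2 \left(-4 - -9\right) \left(36 - -5\right) = - 2 \left(-4 + 9\right) \left(36 + \left(-4 + 9\right)\right) = - 2 \cdot 5 \left(36 + 5\right) = - 2 \cdot 5 \cdot 41 = \left(-1\right) 410 = -410$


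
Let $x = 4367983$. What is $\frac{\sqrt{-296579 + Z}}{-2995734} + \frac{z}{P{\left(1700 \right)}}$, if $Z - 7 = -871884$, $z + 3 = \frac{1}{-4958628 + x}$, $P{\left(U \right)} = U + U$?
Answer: $- \frac{221492}{251024125} - \frac{i \sqrt{292114}}{1497867} \approx -0.00088235 - 0.00036083 i$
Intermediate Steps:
$P{\left(U \right)} = 2 U$
$z = - \frac{1771936}{590645}$ ($z = -3 + \frac{1}{-4958628 + 4367983} = -3 + \frac{1}{-590645} = -3 - \frac{1}{590645} = - \frac{1771936}{590645} \approx -3.0$)
$Z = -871877$ ($Z = 7 - 871884 = -871877$)
$\frac{\sqrt{-296579 + Z}}{-2995734} + \frac{z}{P{\left(1700 \right)}} = \frac{\sqrt{-296579 - 871877}}{-2995734} - \frac{1771936}{590645 \cdot 2 \cdot 1700} = \sqrt{-1168456} \left(- \frac{1}{2995734}\right) - \frac{1771936}{590645 \cdot 3400} = 2 i \sqrt{292114} \left(- \frac{1}{2995734}\right) - \frac{221492}{251024125} = - \frac{i \sqrt{292114}}{1497867} - \frac{221492}{251024125} = - \frac{221492}{251024125} - \frac{i \sqrt{292114}}{1497867}$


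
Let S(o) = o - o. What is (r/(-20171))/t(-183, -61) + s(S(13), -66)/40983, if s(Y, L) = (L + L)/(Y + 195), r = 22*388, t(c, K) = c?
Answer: 2508510092/1092579662915 ≈ 0.0022960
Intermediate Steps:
r = 8536
S(o) = 0
s(Y, L) = 2*L/(195 + Y) (s(Y, L) = (2*L)/(195 + Y) = 2*L/(195 + Y))
(r/(-20171))/t(-183, -61) + s(S(13), -66)/40983 = (8536/(-20171))/(-183) + (2*(-66)/(195 + 0))/40983 = (8536*(-1/20171))*(-1/183) + (2*(-66)/195)*(1/40983) = -8536/20171*(-1/183) + (2*(-66)*(1/195))*(1/40983) = 8536/3691293 - 44/65*1/40983 = 8536/3691293 - 44/2663895 = 2508510092/1092579662915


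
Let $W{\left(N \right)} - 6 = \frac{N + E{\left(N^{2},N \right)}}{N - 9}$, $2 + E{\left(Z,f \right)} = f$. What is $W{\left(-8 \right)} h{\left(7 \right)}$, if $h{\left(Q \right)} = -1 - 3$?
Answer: $- \frac{480}{17} \approx -28.235$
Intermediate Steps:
$E{\left(Z,f \right)} = -2 + f$
$h{\left(Q \right)} = -4$
$W{\left(N \right)} = 6 + \frac{-2 + 2 N}{-9 + N}$ ($W{\left(N \right)} = 6 + \frac{N + \left(-2 + N\right)}{N - 9} = 6 + \frac{-2 + 2 N}{-9 + N}$)
$W{\left(-8 \right)} h{\left(7 \right)} = \frac{8 \left(-7 - 8\right)}{-9 - 8} \left(-4\right) = 8 \frac{1}{-17} \left(-15\right) \left(-4\right) = 8 \left(- \frac{1}{17}\right) \left(-15\right) \left(-4\right) = \frac{120}{17} \left(-4\right) = - \frac{480}{17}$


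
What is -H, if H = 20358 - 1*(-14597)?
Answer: -34955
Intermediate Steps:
H = 34955 (H = 20358 + 14597 = 34955)
-H = -1*34955 = -34955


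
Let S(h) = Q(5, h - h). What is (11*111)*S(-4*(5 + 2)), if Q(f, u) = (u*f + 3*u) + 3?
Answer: 3663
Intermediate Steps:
Q(f, u) = 3 + 3*u + f*u (Q(f, u) = (f*u + 3*u) + 3 = (3*u + f*u) + 3 = 3 + 3*u + f*u)
S(h) = 3 (S(h) = 3 + 3*(h - h) + 5*(h - h) = 3 + 3*0 + 5*0 = 3 + 0 + 0 = 3)
(11*111)*S(-4*(5 + 2)) = (11*111)*3 = 1221*3 = 3663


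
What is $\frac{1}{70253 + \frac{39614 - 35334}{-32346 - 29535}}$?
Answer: $\frac{61881}{4347321613} \approx 1.4234 \cdot 10^{-5}$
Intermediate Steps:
$\frac{1}{70253 + \frac{39614 - 35334}{-32346 - 29535}} = \frac{1}{70253 + \frac{4280}{-61881}} = \frac{1}{70253 + 4280 \left(- \frac{1}{61881}\right)} = \frac{1}{70253 - \frac{4280}{61881}} = \frac{1}{\frac{4347321613}{61881}} = \frac{61881}{4347321613}$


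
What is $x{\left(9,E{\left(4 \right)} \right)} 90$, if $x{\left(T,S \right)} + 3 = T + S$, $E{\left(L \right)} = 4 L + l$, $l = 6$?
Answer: $2520$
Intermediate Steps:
$E{\left(L \right)} = 6 + 4 L$ ($E{\left(L \right)} = 4 L + 6 = 6 + 4 L$)
$x{\left(T,S \right)} = -3 + S + T$ ($x{\left(T,S \right)} = -3 + \left(T + S\right) = -3 + \left(S + T\right) = -3 + S + T$)
$x{\left(9,E{\left(4 \right)} \right)} 90 = \left(-3 + \left(6 + 4 \cdot 4\right) + 9\right) 90 = \left(-3 + \left(6 + 16\right) + 9\right) 90 = \left(-3 + 22 + 9\right) 90 = 28 \cdot 90 = 2520$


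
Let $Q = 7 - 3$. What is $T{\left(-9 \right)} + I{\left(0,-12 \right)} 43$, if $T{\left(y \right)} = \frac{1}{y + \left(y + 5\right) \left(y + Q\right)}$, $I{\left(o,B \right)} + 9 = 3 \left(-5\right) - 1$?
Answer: $- \frac{11824}{11} \approx -1074.9$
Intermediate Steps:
$I{\left(o,B \right)} = -25$ ($I{\left(o,B \right)} = -9 + \left(3 \left(-5\right) - 1\right) = -9 - 16 = -25$)
$Q = 4$ ($Q = 7 - 3 = 4$)
$T{\left(y \right)} = \frac{1}{y + \left(4 + y\right) \left(5 + y\right)}$ ($T{\left(y \right)} = \frac{1}{y + \left(y + 5\right) \left(y + 4\right)} = \frac{1}{y + \left(5 + y\right) \left(4 + y\right)} = \frac{1}{y + \left(4 + y\right) \left(5 + y\right)}$)
$T{\left(-9 \right)} + I{\left(0,-12 \right)} 43 = \frac{1}{20 + \left(-9\right)^{2} + 10 \left(-9\right)} - 1075 = \frac{1}{20 + 81 - 90} - 1075 = \frac{1}{11} - 1075 = - \frac{11824}{11}$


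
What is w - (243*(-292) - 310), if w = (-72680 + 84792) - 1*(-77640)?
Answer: 161018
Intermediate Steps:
w = 89752 (w = 12112 + 77640 = 89752)
w - (243*(-292) - 310) = 89752 - (243*(-292) - 310) = 89752 - (-70956 - 310) = 89752 - 1*(-71266) = 89752 + 71266 = 161018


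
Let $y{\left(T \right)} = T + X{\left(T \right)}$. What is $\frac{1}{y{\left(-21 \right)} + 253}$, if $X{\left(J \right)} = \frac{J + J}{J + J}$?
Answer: $\frac{1}{233} \approx 0.0042918$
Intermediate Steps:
$X{\left(J \right)} = 1$ ($X{\left(J \right)} = \frac{2 J}{2 J} = 2 J \frac{1}{2 J} = 1$)
$y{\left(T \right)} = 1 + T$ ($y{\left(T \right)} = T + 1 = 1 + T$)
$\frac{1}{y{\left(-21 \right)} + 253} = \frac{1}{\left(1 - 21\right) + 253} = \frac{1}{-20 + 253} = \frac{1}{233}$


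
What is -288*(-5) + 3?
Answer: 1443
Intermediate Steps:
-288*(-5) + 3 = -36*(-40) + 3 = 1440 + 3 = 1443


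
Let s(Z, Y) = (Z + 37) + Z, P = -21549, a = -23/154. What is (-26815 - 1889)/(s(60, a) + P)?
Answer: 1794/1337 ≈ 1.3418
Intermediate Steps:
a = -23/154 (a = -23*1/154 = -23/154 ≈ -0.14935)
s(Z, Y) = 37 + 2*Z (s(Z, Y) = (37 + Z) + Z = 37 + 2*Z)
(-26815 - 1889)/(s(60, a) + P) = (-26815 - 1889)/((37 + 2*60) - 21549) = -28704/((37 + 120) - 21549) = -28704/(157 - 21549) = -28704/(-21392) = -28704*(-1/21392) = 1794/1337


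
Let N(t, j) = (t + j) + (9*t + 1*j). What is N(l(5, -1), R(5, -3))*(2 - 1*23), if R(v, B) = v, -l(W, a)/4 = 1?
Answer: 630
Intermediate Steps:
l(W, a) = -4 (l(W, a) = -4*1 = -4)
N(t, j) = 2*j + 10*t (N(t, j) = (j + t) + (9*t + j) = (j + t) + (j + 9*t) = 2*j + 10*t)
N(l(5, -1), R(5, -3))*(2 - 1*23) = (2*5 + 10*(-4))*(2 - 1*23) = (10 - 40)*(2 - 23) = -30*(-21) = 630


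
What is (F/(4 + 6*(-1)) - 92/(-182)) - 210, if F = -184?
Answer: -10692/91 ≈ -117.49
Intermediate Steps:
(F/(4 + 6*(-1)) - 92/(-182)) - 210 = (-184/(4 + 6*(-1)) - 92/(-182)) - 210 = (-184/(4 - 6) - 92*(-1/182)) - 210 = (-184/(-2) + 46/91) - 210 = (-184*(-½) + 46/91) - 210 = (92 + 46/91) - 210 = 8418/91 - 210 = -10692/91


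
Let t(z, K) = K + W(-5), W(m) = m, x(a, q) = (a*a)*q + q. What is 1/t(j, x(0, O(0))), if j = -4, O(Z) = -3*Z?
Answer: -1/5 ≈ -0.20000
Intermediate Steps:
x(a, q) = q + q*a**2 (x(a, q) = a**2*q + q = q*a**2 + q = q + q*a**2)
t(z, K) = -5 + K (t(z, K) = K - 5 = -5 + K)
1/t(j, x(0, O(0))) = 1/(-5 + (-3*0)*(1 + 0**2)) = 1/(-5 + 0*(1 + 0)) = 1/(-5 + 0*1) = 1/(-5 + 0) = 1/(-5) = -1/5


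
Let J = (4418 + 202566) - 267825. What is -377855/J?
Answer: 377855/60841 ≈ 6.2105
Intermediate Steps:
J = -60841 (J = 206984 - 267825 = -60841)
-377855/J = -377855/(-60841) = -377855*(-1/60841) = 377855/60841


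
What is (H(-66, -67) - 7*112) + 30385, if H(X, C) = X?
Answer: 29535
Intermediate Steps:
(H(-66, -67) - 7*112) + 30385 = (-66 - 7*112) + 30385 = (-66 - 784) + 30385 = -850 + 30385 = 29535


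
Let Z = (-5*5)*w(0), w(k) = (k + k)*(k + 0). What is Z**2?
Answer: 0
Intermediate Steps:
w(k) = 2*k**2 (w(k) = (2*k)*k = 2*k**2)
Z = 0 (Z = (-5*5)*(2*0**2) = -50*0 = -25*0 = 0)
Z**2 = 0**2 = 0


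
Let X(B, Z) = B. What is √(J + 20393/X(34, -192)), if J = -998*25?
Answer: I*√28148838/34 ≈ 156.05*I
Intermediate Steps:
J = -24950
√(J + 20393/X(34, -192)) = √(-24950 + 20393/34) = √(-827907/34) = I*√28148838/34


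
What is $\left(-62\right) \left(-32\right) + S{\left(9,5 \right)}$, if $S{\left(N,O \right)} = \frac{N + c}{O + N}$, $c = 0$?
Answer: $\frac{27785}{14} \approx 1984.6$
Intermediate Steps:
$S{\left(N,O \right)} = \frac{N}{N + O}$ ($S{\left(N,O \right)} = \frac{N + 0}{O + N} = \frac{N}{N + O}$)
$\left(-62\right) \left(-32\right) + S{\left(9,5 \right)} = \left(-62\right) \left(-32\right) + \frac{9}{9 + 5} = 1984 + \frac{9}{14} = \frac{27785}{14}$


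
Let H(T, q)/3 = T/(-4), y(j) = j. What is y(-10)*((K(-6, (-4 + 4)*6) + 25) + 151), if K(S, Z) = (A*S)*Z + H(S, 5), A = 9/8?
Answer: -1805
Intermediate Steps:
A = 9/8 (A = 9*(⅛) = 9/8 ≈ 1.1250)
H(T, q) = -3*T/4 (H(T, q) = 3*(T/(-4)) = 3*(T*(-¼)) = 3*(-T/4) = -3*T/4)
K(S, Z) = -3*S/4 + 9*S*Z/8 (K(S, Z) = (9*S/8)*Z - 3*S/4 = 9*S*Z/8 - 3*S/4 = -3*S/4 + 9*S*Z/8)
y(-10)*((K(-6, (-4 + 4)*6) + 25) + 151) = -10*(((3/8)*(-6)*(-2 + 3*((-4 + 4)*6)) + 25) + 151) = -10*(((3/8)*(-6)*(-2 + 3*(0*6)) + 25) + 151) = -10*(((3/8)*(-6)*(-2 + 3*0) + 25) + 151) = -10*(((3/8)*(-6)*(-2 + 0) + 25) + 151) = -10*(((3/8)*(-6)*(-2) + 25) + 151) = -10*((9/2 + 25) + 151) = -10*(59/2 + 151) = -10*361/2 = -1805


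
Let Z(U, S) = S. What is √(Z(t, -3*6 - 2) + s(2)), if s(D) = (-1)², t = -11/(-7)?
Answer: I*√19 ≈ 4.3589*I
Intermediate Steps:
t = 11/7 (t = -11*(-⅐) = 11/7 ≈ 1.5714)
s(D) = 1
√(Z(t, -3*6 - 2) + s(2)) = √((-3*6 - 2) + 1) = √((-18 - 2) + 1) = √(-20 + 1) = √(-19) = I*√19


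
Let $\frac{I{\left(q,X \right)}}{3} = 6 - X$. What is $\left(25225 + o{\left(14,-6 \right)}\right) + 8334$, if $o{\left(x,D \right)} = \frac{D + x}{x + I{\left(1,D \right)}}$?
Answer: $\frac{838979}{25} \approx 33559.0$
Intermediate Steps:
$I{\left(q,X \right)} = 18 - 3 X$ ($I{\left(q,X \right)} = 3 \left(6 - X\right) = 18 - 3 X$)
$o{\left(x,D \right)} = \frac{D + x}{18 + x - 3 D}$ ($o{\left(x,D \right)} = \frac{D + x}{x - \left(-18 + 3 D\right)} = \frac{D + x}{18 + x - 3 D}$)
$\left(25225 + o{\left(14,-6 \right)}\right) + 8334 = \left(25225 + \frac{-6 + 14}{18 + 14 - -18}\right) + 8334 = \left(25225 + \frac{1}{18 + 14 + 18} \cdot 8\right) + 8334 = \left(25225 + \frac{1}{50} \cdot 8\right) + 8334 = \left(25225 + \frac{4}{25}\right) + 8334 = \frac{630629}{25} + 8334 = \frac{838979}{25}$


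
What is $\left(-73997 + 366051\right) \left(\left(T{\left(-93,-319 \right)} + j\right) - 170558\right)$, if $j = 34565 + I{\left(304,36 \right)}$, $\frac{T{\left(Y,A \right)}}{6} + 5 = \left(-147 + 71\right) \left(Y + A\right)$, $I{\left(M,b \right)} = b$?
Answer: $15153221790$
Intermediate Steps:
$T{\left(Y,A \right)} = -30 - 456 A - 456 Y$ ($T{\left(Y,A \right)} = -30 + 6 \left(-147 + 71\right) \left(Y + A\right) = -30 + 6 \left(- 76 \left(A + Y\right)\right) = -30 + 6 \left(- 76 A - 76 Y\right) = -30 - \left(456 A + 456 Y\right) = -30 - 456 A - 456 Y$)
$j = 34601$ ($j = 34565 + 36 = 34601$)
$\left(-73997 + 366051\right) \left(\left(T{\left(-93,-319 \right)} + j\right) - 170558\right) = \left(-73997 + 366051\right) \left(\left(\left(-30 - -145464 - -42408\right) + 34601\right) - 170558\right) = 292054 \left(\left(\left(-30 + 145464 + 42408\right) + 34601\right) - 170558\right) = 292054 \left(\left(187842 + 34601\right) - 170558\right) = 292054 \left(222443 - 170558\right) = 292054 \cdot 51885 = 15153221790$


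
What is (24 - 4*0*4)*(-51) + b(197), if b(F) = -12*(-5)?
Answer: -1164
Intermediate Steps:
b(F) = 60
(24 - 4*0*4)*(-51) + b(197) = (24 - 4*0*4)*(-51) + 60 = (24 + 0*4)*(-51) + 60 = (24 + 0)*(-51) + 60 = 24*(-51) + 60 = -1224 + 60 = -1164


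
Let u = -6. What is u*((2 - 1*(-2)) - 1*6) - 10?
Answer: 2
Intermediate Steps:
u*((2 - 1*(-2)) - 1*6) - 10 = -6*((2 - 1*(-2)) - 1*6) - 10 = -6*((2 + 2) - 6) - 10 = -6*(4 - 6) - 10 = -6*(-2) - 10 = 12 - 10 = 2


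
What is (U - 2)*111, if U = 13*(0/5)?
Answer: -222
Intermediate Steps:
U = 0 (U = 13*(0*(⅕)) = 13*0 = 0)
(U - 2)*111 = (0 - 2)*111 = -2*111 = -222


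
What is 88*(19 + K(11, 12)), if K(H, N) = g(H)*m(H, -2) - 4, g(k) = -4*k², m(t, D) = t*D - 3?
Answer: 1066120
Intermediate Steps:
m(t, D) = -3 + D*t (m(t, D) = D*t - 3 = -3 + D*t)
K(H, N) = -4 - 4*H²*(-3 - 2*H) (K(H, N) = (-4*H²)*(-3 - 2*H) - 4 = -4*H²*(-3 - 2*H) - 4 = -4 - 4*H²*(-3 - 2*H))
88*(19 + K(11, 12)) = 88*(19 + (-4 + 4*11²*(3 + 2*11))) = 88*(19 + (-4 + 4*121*(3 + 22))) = 88*(19 + (-4 + 4*121*25)) = 88*(19 + (-4 + 12100)) = 88*(19 + 12096) = 88*12115 = 1066120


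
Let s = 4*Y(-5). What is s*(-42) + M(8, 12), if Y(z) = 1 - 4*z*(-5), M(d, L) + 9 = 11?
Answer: 16634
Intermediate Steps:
M(d, L) = 2 (M(d, L) = -9 + 11 = 2)
Y(z) = 1 + 20*z (Y(z) = 1 - (-20)*z = 1 + 20*z)
s = -396 (s = 4*(1 + 20*(-5)) = 4*(1 - 100) = 4*(-99) = -396)
s*(-42) + M(8, 12) = -396*(-42) + 2 = 16632 + 2 = 16634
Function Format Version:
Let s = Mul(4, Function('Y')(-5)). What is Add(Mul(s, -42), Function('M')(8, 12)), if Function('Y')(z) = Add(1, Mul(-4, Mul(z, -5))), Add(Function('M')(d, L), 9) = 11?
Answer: 16634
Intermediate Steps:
Function('M')(d, L) = 2 (Function('M')(d, L) = Add(-9, 11) = 2)
Function('Y')(z) = Add(1, Mul(20, z)) (Function('Y')(z) = Add(1, Mul(-4, Mul(-5, z))) = Add(1, Mul(20, z)))
s = -396 (s = Mul(4, Add(1, Mul(20, -5))) = Mul(4, Add(1, -100)) = Mul(4, -99) = -396)
Add(Mul(s, -42), Function('M')(8, 12)) = Add(Mul(-396, -42), 2) = Add(16632, 2) = 16634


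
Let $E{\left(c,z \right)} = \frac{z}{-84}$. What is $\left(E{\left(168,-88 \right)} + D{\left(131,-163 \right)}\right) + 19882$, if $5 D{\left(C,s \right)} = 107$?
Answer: $\frac{2089967}{105} \approx 19904.0$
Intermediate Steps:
$D{\left(C,s \right)} = \frac{107}{5}$ ($D{\left(C,s \right)} = \frac{1}{5} \cdot 107 = \frac{107}{5}$)
$E{\left(c,z \right)} = - \frac{z}{84}$ ($E{\left(c,z \right)} = z \left(- \frac{1}{84}\right) = - \frac{z}{84}$)
$\left(E{\left(168,-88 \right)} + D{\left(131,-163 \right)}\right) + 19882 = \left(\left(- \frac{1}{84}\right) \left(-88\right) + \frac{107}{5}\right) + 19882 = \left(\frac{22}{21} + \frac{107}{5}\right) + 19882 = \frac{2357}{105} + 19882 = \frac{2089967}{105}$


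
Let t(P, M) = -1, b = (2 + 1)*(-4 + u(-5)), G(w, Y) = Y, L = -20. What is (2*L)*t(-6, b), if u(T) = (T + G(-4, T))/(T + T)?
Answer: 40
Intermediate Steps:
u(T) = 1 (u(T) = (T + T)/(T + T) = (2*T)/((2*T)) = (2*T)*(1/(2*T)) = 1)
b = -9 (b = (2 + 1)*(-4 + 1) = 3*(-3) = -9)
(2*L)*t(-6, b) = (2*(-20))*(-1) = -40*(-1) = 40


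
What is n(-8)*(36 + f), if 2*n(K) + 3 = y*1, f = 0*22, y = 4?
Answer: 18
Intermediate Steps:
f = 0
n(K) = ½ (n(K) = -3/2 + (4*1)/2 = -3/2 + (½)*4 = -3/2 + 2 = ½)
n(-8)*(36 + f) = (36 + 0)/2 = (½)*36 = 18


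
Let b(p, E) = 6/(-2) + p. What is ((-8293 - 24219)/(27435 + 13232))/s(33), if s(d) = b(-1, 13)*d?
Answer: 8128/1342011 ≈ 0.0060566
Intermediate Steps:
b(p, E) = -3 + p (b(p, E) = 6*(-1/2) + p = -3 + p)
s(d) = -4*d (s(d) = (-3 - 1)*d = -4*d)
((-8293 - 24219)/(27435 + 13232))/s(33) = ((-8293 - 24219)/(27435 + 13232))/((-4*33)) = -32512/40667/(-132) = -32512*1/40667*(-1/132) = -32512/40667*(-1/132) = 8128/1342011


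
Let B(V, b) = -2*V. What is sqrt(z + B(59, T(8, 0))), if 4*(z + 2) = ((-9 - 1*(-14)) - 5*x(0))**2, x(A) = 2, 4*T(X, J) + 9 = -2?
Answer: I*sqrt(455)/2 ≈ 10.665*I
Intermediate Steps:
T(X, J) = -11/4 (T(X, J) = -9/4 + (1/4)*(-2) = -9/4 - 1/2 = -11/4)
z = 17/4 (z = -2 + ((-9 - 1*(-14)) - 5*2)**2/4 = -2 + ((-9 + 14) - 10)**2/4 = -2 + (5 - 10)**2/4 = -2 + (1/4)*(-5)**2 = -2 + (1/4)*25 = -2 + 25/4 = 17/4 ≈ 4.2500)
sqrt(z + B(59, T(8, 0))) = sqrt(17/4 - 2*59) = sqrt(17/4 - 118) = sqrt(-455/4) = I*sqrt(455)/2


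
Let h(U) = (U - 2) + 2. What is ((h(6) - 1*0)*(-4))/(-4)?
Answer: 6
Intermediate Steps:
h(U) = U (h(U) = (-2 + U) + 2 = U)
((h(6) - 1*0)*(-4))/(-4) = ((6 - 1*0)*(-4))/(-4) = ((6 + 0)*(-4))*(-¼) = (6*(-4))*(-¼) = -24*(-¼) = 6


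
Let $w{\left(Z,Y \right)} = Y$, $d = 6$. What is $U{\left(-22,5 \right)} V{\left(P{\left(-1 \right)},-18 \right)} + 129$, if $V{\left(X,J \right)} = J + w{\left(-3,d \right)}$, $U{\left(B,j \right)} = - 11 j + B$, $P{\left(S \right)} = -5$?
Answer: $1053$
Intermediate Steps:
$U{\left(B,j \right)} = B - 11 j$
$V{\left(X,J \right)} = 6 + J$ ($V{\left(X,J \right)} = J + 6 = 6 + J$)
$U{\left(-22,5 \right)} V{\left(P{\left(-1 \right)},-18 \right)} + 129 = \left(-22 - 55\right) \left(6 - 18\right) + 129 = \left(-22 - 55\right) \left(-12\right) + 129 = \left(-77\right) \left(-12\right) + 129 = 924 + 129 = 1053$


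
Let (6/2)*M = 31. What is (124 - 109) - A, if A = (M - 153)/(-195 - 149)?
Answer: 3763/258 ≈ 14.585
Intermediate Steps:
M = 31/3 (M = (1/3)*31 = 31/3 ≈ 10.333)
A = 107/258 (A = (31/3 - 153)/(-195 - 149) = -428/3/(-344) = -428/3*(-1/344) = 107/258 ≈ 0.41473)
(124 - 109) - A = (124 - 109) - 1*107/258 = 15 - 107/258 = 3763/258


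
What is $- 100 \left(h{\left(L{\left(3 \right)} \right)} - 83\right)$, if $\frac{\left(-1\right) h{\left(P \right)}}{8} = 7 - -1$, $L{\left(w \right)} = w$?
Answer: $14700$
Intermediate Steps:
$h{\left(P \right)} = -64$ ($h{\left(P \right)} = - 8 \left(7 - -1\right) = - 8 \left(7 + 1\right) = \left(-8\right) 8 = -64$)
$- 100 \left(h{\left(L{\left(3 \right)} \right)} - 83\right) = - 100 \left(-64 - 83\right) = \left(-100\right) \left(-147\right) = 14700$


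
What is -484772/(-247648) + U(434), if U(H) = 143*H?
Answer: 3842503737/61912 ≈ 62064.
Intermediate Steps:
-484772/(-247648) + U(434) = -484772/(-247648) + 143*434 = -484772*(-1/247648) + 62062 = 121193/61912 + 62062 = 3842503737/61912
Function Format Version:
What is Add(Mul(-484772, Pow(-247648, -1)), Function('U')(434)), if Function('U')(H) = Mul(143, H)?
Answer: Rational(3842503737, 61912) ≈ 62064.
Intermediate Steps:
Add(Mul(-484772, Pow(-247648, -1)), Function('U')(434)) = Add(Mul(-484772, Pow(-247648, -1)), Mul(143, 434)) = Add(Mul(-484772, Rational(-1, 247648)), 62062) = Add(Rational(121193, 61912), 62062) = Rational(3842503737, 61912)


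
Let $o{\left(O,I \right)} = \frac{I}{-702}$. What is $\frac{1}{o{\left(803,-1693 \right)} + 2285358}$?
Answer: $\frac{702}{1604323009} \approx 4.3757 \cdot 10^{-7}$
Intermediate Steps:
$o{\left(O,I \right)} = - \frac{I}{702}$ ($o{\left(O,I \right)} = I \left(- \frac{1}{702}\right) = - \frac{I}{702}$)
$\frac{1}{o{\left(803,-1693 \right)} + 2285358} = \frac{1}{\left(- \frac{1}{702}\right) \left(-1693\right) + 2285358} = \frac{1}{\frac{1693}{702} + 2285358} = \frac{1}{\frac{1604323009}{702}} = \frac{702}{1604323009}$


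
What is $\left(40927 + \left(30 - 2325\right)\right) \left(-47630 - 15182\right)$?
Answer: $-2426553184$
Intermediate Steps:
$\left(40927 + \left(30 - 2325\right)\right) \left(-47630 - 15182\right) = \left(40927 + \left(30 - 2325\right)\right) \left(-62812\right) = \left(40927 - 2295\right) \left(-62812\right) = 38632 \left(-62812\right) = -2426553184$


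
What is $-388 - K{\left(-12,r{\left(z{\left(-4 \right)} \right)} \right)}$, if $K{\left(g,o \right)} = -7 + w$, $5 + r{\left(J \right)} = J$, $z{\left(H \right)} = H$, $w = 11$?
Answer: $-392$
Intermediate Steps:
$r{\left(J \right)} = -5 + J$
$K{\left(g,o \right)} = 4$ ($K{\left(g,o \right)} = -7 + 11 = 4$)
$-388 - K{\left(-12,r{\left(z{\left(-4 \right)} \right)} \right)} = -388 - 4 = -392$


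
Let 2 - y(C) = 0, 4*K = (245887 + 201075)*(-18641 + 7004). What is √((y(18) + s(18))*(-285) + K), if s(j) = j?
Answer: I*√5201319594/2 ≈ 36060.0*I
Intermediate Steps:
K = -2600648397/2 (K = ((245887 + 201075)*(-18641 + 7004))/4 = (446962*(-11637))/4 = (¼)*(-5201296794) = -2600648397/2 ≈ -1.3003e+9)
y(C) = 2 (y(C) = 2 - 1*0 = 2 + 0 = 2)
√((y(18) + s(18))*(-285) + K) = √((2 + 18)*(-285) - 2600648397/2) = √(20*(-285) - 2600648397/2) = √(-5700 - 2600648397/2) = √(-2600659797/2) = I*√5201319594/2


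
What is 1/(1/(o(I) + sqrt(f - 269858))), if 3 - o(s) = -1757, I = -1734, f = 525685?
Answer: 1760 + sqrt(255827) ≈ 2265.8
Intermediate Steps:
o(s) = 1760 (o(s) = 3 - 1*(-1757) = 3 + 1757 = 1760)
1/(1/(o(I) + sqrt(f - 269858))) = 1/(1/(1760 + sqrt(525685 - 269858))) = 1/(1/(1760 + sqrt(255827))) = 1760 + sqrt(255827)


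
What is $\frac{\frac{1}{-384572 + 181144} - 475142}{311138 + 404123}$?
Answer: $- \frac{96657186777}{145504114708} \approx -0.66429$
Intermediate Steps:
$\frac{\frac{1}{-384572 + 181144} - 475142}{311138 + 404123} = \frac{\frac{1}{-203428} - 475142}{715261} = \left(- \frac{1}{203428} - 475142\right) \frac{1}{715261} = \left(- \frac{96657186777}{203428}\right) \frac{1}{715261} = - \frac{96657186777}{145504114708}$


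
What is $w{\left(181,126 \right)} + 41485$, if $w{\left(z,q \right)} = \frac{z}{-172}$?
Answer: $\frac{7135239}{172} \approx 41484.0$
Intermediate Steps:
$w{\left(z,q \right)} = - \frac{z}{172}$ ($w{\left(z,q \right)} = z \left(- \frac{1}{172}\right) = - \frac{z}{172}$)
$w{\left(181,126 \right)} + 41485 = \left(- \frac{1}{172}\right) 181 + 41485 = - \frac{181}{172} + 41485 = \frac{7135239}{172}$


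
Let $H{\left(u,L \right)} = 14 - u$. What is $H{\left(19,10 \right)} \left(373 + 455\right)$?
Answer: $-4140$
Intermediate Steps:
$H{\left(19,10 \right)} \left(373 + 455\right) = \left(14 - 19\right) \left(373 + 455\right) = \left(14 - 19\right) 828 = \left(-5\right) 828 = -4140$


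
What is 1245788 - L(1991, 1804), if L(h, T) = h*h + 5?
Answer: -2718298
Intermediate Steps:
L(h, T) = 5 + h² (L(h, T) = h² + 5 = 5 + h²)
1245788 - L(1991, 1804) = 1245788 - (5 + 1991²) = 1245788 - (5 + 3964081) = 1245788 - 1*3964086 = 1245788 - 3964086 = -2718298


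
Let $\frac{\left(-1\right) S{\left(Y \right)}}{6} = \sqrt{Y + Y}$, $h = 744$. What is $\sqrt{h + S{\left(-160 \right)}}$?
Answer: $2 \sqrt{186 - 12 i \sqrt{5}} \approx 27.347 - 1.9624 i$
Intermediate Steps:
$S{\left(Y \right)} = - 6 \sqrt{2} \sqrt{Y}$ ($S{\left(Y \right)} = - 6 \sqrt{Y + Y} = - 6 \sqrt{2 Y} = - 6 \sqrt{2} \sqrt{Y}$)
$\sqrt{h + S{\left(-160 \right)}} = \sqrt{744 - 6 \sqrt{2} \sqrt{-160}} = \sqrt{744 - 6 \sqrt{2} \cdot 4 i \sqrt{10}} = \sqrt{744 - 48 i \sqrt{5}}$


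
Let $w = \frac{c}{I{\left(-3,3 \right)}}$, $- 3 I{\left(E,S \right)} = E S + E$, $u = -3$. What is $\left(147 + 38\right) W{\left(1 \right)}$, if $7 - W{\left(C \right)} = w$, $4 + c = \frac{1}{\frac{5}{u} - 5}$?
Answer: $\frac{23791}{16} \approx 1486.9$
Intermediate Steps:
$I{\left(E,S \right)} = - \frac{E}{3} - \frac{E S}{3}$ ($I{\left(E,S \right)} = - \frac{E S + E}{3} = - \frac{E + E S}{3} = - \frac{E}{3} - \frac{E S}{3}$)
$c = - \frac{83}{20}$ ($c = -4 + \frac{1}{\frac{5}{-3} - 5} = -4 + \frac{1}{5 \left(- \frac{1}{3}\right) - 5} = -4 + \frac{1}{- \frac{5}{3} - 5} = -4 + \frac{1}{- \frac{20}{3}} = -4 - \frac{3}{20} = - \frac{83}{20} \approx -4.15$)
$w = - \frac{83}{80}$ ($w = - \frac{83}{20 \left(\left(- \frac{1}{3}\right) \left(-3\right) \left(1 + 3\right)\right)} = - \frac{83}{20 \left(\left(- \frac{1}{3}\right) \left(-3\right) 4\right)} = - \frac{83}{20 \cdot 4} = \left(- \frac{83}{20}\right) \frac{1}{4} = - \frac{83}{80} \approx -1.0375$)
$W{\left(C \right)} = \frac{643}{80}$ ($W{\left(C \right)} = 7 - - \frac{83}{80} = 7 + \frac{83}{80} = \frac{643}{80}$)
$\left(147 + 38\right) W{\left(1 \right)} = \left(147 + 38\right) \frac{643}{80} = 185 \cdot \frac{643}{80} = \frac{23791}{16}$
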